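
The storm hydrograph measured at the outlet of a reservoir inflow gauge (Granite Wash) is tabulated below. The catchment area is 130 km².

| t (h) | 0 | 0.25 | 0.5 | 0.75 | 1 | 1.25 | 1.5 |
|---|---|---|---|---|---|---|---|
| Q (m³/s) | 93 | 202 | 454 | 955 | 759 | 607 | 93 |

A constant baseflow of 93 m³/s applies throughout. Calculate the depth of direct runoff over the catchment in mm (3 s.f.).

d ≈ 17.4 mm

Direct runoff: 0.0, 109.0, 361.0, 862.0, 666.0, 514.0, 0.0 m³/s; ΣQ_DR = 2512 m³/s.
V = ΣQ_DR · Δt = 2512 × 900 s = 2.261 × 10^6 m³.
Over A = 130 km², depth = V / A = 17.4 mm.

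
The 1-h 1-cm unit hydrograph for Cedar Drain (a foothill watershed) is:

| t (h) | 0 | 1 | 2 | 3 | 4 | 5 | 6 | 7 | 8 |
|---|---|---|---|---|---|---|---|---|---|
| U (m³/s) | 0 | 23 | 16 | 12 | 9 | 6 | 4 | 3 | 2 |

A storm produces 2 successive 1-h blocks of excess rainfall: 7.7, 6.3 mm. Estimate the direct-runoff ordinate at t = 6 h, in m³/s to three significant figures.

Q ≈ 6.86 m³/s

By discrete convolution, Q_j = Σ (P_i / 10 mm) · U_{j−i}.
At t = 6 h (j=6): Q = (7.7/10)·4 + (6.3/10)·6 = 6.86 m³/s.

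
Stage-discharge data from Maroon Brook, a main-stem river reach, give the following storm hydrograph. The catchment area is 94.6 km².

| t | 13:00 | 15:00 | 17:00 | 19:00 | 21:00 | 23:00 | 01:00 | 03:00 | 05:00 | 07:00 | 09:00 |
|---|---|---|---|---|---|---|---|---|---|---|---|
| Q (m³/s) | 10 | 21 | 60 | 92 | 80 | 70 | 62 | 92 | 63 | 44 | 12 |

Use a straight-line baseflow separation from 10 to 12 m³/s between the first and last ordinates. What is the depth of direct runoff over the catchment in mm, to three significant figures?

Direct runoff: 0.00, 10.80, 49.60, 81.40, 69.20, 59.00, 50.80, 80.60, 51.40, 32.20, 0.00 m³/s; ΣQ_DR = 485.0 m³/s.
V = ΣQ_DR · Δt = 485.0 × 7200 s = 3.492 × 10^6 m³.
Over A = 94.6 km², depth = V / A = 36.9 mm.

d ≈ 36.9 mm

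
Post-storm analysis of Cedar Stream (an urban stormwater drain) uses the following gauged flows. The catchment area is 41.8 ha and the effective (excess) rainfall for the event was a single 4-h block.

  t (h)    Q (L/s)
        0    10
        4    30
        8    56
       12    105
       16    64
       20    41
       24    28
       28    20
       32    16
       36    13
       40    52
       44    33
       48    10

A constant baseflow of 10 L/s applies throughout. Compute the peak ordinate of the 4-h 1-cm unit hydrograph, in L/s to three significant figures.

Direct runoff: 0.0, 20.0, 46.0, 95.0, 54.0, 31.0, 18.0, 10.0, 6.0, 3.0, 42.0, 23.0, 0.0 L/s; ΣQ_DR = 348.0 L/s, peak = 95.0 L/s.
Runoff depth d = ΣQ_DR·Δt / A = 348.0 × 14400 / (41.8 ha) = 11.99 mm.
The 1-cm UH is the DRH scaled by (10 mm)/d, so U_p = 95.0 × 10/11.99 = 79.2 L/s.

U_p ≈ 79.2 L/s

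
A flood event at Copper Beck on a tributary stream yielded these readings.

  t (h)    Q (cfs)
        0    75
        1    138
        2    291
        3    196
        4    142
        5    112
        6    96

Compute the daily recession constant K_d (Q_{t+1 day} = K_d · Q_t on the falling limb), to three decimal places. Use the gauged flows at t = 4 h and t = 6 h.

Between t = 4 h and t = 6 h the flow falls from 142 to 96 cfs over 2×1 h = 2 h.
Per-interval ratio K = (96/142)^(1/2) = 0.8222; K_d = K^(24/1) = 0.009.

K_d ≈ 0.009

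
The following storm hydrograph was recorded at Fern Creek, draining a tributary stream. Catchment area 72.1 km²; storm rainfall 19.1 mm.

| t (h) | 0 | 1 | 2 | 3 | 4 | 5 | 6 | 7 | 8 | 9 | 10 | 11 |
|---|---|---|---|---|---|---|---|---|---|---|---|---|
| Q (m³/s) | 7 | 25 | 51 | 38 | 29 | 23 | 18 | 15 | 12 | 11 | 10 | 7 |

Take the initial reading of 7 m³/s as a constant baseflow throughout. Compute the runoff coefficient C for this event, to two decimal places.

ΣQ_DR = 162.0 m³/s; V = ΣQ_DR·Δt = 5.832 × 10^5 m³.
Runoff depth d = V / A = 8.089 mm.
C = d / P = 8.089 / 19.1 = 0.42.

C ≈ 0.42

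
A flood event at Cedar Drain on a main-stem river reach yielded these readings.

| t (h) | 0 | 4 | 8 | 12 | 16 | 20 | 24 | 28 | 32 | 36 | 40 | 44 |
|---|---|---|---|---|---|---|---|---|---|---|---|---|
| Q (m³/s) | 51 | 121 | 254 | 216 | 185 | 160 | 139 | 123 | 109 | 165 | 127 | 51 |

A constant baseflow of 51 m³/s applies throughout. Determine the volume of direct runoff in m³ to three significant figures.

V ≈ 1.57 × 10^7 m³

Direct-runoff ordinates (Q − Q_b): 0.0, 70.0, 203.0, 165.0, 134.0, 109.0, 88.0, 72.0, 58.0, 114.0, 76.0, 0.0 m³/s.
ΣQ_DR = 1089 m³/s.
With Δt = 4 h = 14400 s, V = ΣQ_DR · Δt = 1089 × 14400 = 1.57 × 10^7 m³.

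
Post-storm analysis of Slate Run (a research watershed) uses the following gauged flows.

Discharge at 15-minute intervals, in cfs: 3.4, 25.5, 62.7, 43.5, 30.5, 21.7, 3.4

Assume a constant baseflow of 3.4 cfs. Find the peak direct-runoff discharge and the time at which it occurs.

Q_p = 59.3 cfs at t = 0.5 h

Subtracting baseflow gives direct-runoff ordinates: 0.0, 22.1, 59.3, 40.1, 27.1, 18.3, 0.0 cfs.
The maximum is 59.3 cfs, occurring at the reading for t = 0.5 h.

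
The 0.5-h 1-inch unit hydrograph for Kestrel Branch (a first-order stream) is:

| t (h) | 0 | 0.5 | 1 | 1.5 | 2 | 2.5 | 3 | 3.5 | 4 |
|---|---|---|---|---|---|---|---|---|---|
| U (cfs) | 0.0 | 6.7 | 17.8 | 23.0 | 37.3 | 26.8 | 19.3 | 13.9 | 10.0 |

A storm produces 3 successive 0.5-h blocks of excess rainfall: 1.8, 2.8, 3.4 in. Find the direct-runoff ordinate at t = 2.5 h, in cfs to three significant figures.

Q ≈ 231 cfs

By discrete convolution, Q_j = Σ (P_i / 1 in) · U_{j−i}.
At t = 2.5 h (j=5): Q = (1.8/1)·26.8 + (2.8/1)·37.3 + (3.4/1)·23.0 = 231 cfs.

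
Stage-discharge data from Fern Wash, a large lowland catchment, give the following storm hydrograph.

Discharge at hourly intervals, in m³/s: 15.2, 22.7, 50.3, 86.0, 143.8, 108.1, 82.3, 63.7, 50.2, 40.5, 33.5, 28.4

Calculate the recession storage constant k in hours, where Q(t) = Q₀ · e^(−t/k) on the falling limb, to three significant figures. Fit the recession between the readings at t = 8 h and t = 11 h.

On the falling limb, Q drops from 50.2 to 28.4 m³/s between t = 8 h and t = 11 h (Δt = 3 h).
k = −Δt / ln(Q₂/Q₁) = −3 / ln(28.4/50.2) = 5.27 h.

k ≈ 5.27 h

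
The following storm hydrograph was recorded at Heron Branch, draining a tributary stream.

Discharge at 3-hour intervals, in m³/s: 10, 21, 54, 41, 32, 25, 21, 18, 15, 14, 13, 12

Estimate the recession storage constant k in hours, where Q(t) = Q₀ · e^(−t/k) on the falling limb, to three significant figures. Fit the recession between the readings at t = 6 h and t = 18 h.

On the falling limb, Q drops from 54 to 21 m³/s between t = 6 h and t = 18 h (Δt = 12 h).
k = −Δt / ln(Q₂/Q₁) = −12 / ln(21/54) = 12.7 h.

k ≈ 12.7 h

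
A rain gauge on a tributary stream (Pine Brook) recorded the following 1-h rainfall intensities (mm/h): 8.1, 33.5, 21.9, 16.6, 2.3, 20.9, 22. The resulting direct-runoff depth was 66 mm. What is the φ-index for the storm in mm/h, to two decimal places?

φ ≈ 9.78 mm/h

Only the 5 blocks with intensity above φ contribute runoff: 33.5, 21.9, 16.6, 20.9, 22 mm/h.
Σ(I−φ)·Δt = d  ⇒  (33.5+21.9+16.6+20.9+22 − 5φ)·1 = 66
φ = (114.9 − 66/1) / 5 = 9.78 mm/h.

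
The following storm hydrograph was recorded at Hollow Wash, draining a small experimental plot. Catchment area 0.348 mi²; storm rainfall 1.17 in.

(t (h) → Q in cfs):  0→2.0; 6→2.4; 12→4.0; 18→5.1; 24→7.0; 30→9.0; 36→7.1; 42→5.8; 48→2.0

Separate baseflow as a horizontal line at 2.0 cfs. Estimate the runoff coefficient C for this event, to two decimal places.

C ≈ 0.60

ΣQ_DR = 26.40 cfs; V = ΣQ_DR·Δt = 5.702 × 10^5 ft³.
Runoff depth d = V / A = 0.7053 in.
C = d / P = 0.7053 / 1.17 = 0.60.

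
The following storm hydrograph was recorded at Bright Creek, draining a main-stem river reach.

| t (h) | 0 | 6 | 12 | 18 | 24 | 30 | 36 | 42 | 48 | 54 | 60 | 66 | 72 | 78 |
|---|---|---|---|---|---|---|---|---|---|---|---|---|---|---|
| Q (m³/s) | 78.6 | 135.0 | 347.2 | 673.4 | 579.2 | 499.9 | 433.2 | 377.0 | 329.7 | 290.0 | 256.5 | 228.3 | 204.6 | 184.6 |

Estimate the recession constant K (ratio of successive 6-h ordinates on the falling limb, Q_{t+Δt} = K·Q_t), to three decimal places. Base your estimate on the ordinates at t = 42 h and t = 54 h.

K ≈ 0.877

Using the recession-limb readings at t = 42 h and t = 54 h: Q falls from 377.0 to 290.0 m³/s over 2 intervals.
K = (Q₂/Q₁)^(1/2) = (290.0/377.0)^(1/2) = 0.877.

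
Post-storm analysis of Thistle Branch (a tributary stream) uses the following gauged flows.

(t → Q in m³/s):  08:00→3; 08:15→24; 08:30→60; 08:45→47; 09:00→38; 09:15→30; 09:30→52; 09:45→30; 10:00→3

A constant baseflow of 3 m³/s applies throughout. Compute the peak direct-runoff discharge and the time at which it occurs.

Subtracting baseflow gives direct-runoff ordinates: 0.0, 21.0, 57.0, 44.0, 35.0, 27.0, 49.0, 27.0, 0.0 m³/s.
The maximum is 57.0 m³/s, occurring at the reading for t = 08:30.

Q_p = 57.0 m³/s at t = 08:30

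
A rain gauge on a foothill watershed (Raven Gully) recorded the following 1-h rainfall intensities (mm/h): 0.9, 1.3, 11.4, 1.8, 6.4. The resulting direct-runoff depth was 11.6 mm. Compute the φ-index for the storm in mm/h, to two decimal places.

Only the 2 blocks with intensity above φ contribute runoff: 11.4, 6.4 mm/h.
Σ(I−φ)·Δt = d  ⇒  (11.4+6.4 − 2φ)·1 = 11.6
φ = (17.80 − 11.6/1) / 2 = 3.10 mm/h.

φ ≈ 3.10 mm/h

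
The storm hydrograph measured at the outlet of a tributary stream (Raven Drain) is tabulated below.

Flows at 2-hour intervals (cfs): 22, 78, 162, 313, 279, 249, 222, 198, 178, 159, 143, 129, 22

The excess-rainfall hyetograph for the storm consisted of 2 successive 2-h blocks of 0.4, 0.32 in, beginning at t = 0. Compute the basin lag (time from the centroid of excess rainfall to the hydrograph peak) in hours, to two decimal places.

Centroid of excess rainfall: t_c = Σ P_i·t̄_i / ΣP_i = 1.8889 h (block centres at 1, 3 h).
Hydrograph peak occurs at t = 6 h, so basin lag t_L = 6 − 1.8889 = 4.11 h.

t_L ≈ 4.11 h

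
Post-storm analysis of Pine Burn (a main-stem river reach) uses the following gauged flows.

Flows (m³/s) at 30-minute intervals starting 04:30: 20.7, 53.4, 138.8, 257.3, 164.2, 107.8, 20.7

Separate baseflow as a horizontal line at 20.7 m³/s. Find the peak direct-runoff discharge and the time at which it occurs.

Q_p = 236.6 m³/s at t = 06:00

Subtracting baseflow gives direct-runoff ordinates: 0.0, 32.7, 118.1, 236.6, 143.5, 87.1, 0.0 m³/s.
The maximum is 236.6 m³/s, occurring at the reading for t = 06:00.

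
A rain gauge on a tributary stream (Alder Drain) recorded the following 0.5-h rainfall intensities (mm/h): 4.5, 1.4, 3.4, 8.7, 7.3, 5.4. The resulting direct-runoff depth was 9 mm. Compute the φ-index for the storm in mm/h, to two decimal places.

Only the 5 blocks with intensity above φ contribute runoff: 4.5, 3.4, 8.7, 7.3, 5.4 mm/h.
Σ(I−φ)·Δt = d  ⇒  (4.5+3.4+8.7+7.3+5.4 − 5φ)·0.5 = 9
φ = (29.30 − 9/0.5) / 5 = 2.26 mm/h.

φ ≈ 2.26 mm/h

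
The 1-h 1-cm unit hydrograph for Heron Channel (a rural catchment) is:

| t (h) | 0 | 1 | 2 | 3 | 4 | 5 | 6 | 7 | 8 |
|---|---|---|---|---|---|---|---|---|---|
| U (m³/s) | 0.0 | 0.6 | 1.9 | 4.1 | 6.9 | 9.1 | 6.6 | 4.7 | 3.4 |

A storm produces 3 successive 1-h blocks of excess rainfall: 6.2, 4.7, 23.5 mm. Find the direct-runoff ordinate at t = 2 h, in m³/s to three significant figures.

Q ≈ 1.46 m³/s

By discrete convolution, Q_j = Σ (P_i / 10 mm) · U_{j−i}.
At t = 2 h (j=2): Q = (6.2/10)·1.9 + (4.7/10)·0.6 + (23.5/10)·0.0 = 1.46 m³/s.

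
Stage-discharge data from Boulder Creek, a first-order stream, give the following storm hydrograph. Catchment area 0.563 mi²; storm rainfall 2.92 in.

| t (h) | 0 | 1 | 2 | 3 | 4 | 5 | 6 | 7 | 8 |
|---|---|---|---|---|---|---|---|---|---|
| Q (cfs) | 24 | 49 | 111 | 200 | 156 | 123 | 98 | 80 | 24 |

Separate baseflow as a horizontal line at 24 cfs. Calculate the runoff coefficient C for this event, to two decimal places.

ΣQ_DR = 649.0 cfs; V = ΣQ_DR·Δt = 2.336 × 10^6 ft³.
Runoff depth d = V / A = 1.786 in.
C = d / P = 1.786 / 2.92 = 0.61.

C ≈ 0.61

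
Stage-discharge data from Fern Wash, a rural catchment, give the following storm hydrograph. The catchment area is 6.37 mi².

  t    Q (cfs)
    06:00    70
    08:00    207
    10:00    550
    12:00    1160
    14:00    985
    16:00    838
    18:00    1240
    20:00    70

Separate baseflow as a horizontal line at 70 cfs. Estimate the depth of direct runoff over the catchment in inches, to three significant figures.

Direct runoff: 0.0, 137.0, 480.0, 1090.0, 915.0, 768.0, 1170.0, 0.0 cfs; ΣQ_DR = 4560 cfs.
V = ΣQ_DR · Δt = 4560 × 7200 s = 3.283 × 10^7 ft³.
Over A = 6.37 mi², depth = V / A = 2.22 in.

d ≈ 2.22 in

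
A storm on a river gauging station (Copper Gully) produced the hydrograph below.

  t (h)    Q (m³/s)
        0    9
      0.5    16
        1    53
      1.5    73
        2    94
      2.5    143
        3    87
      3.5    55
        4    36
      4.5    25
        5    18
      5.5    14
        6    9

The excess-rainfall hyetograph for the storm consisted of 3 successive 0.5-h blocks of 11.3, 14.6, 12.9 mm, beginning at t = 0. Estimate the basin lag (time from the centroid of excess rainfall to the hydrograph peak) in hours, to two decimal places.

Centroid of excess rainfall: t_c = Σ P_i·t̄_i / ΣP_i = 0.7706 h (block centres at 0.25, 0.75, 1.25 h).
Hydrograph peak occurs at t = 2.5 h, so basin lag t_L = 2.5 − 0.7706 = 1.73 h.

t_L ≈ 1.73 h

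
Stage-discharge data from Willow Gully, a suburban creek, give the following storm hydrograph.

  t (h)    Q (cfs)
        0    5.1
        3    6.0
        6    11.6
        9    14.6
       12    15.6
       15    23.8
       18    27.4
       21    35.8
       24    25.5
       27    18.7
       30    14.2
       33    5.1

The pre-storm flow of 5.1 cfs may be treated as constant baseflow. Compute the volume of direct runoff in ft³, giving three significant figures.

Direct-runoff ordinates (Q − Q_b): 0.0, 0.9, 6.5, 9.5, 10.5, 18.7, 22.3, 30.7, 20.4, 13.6, 9.1, 0.0 cfs.
ΣQ_DR = 142.2 cfs.
With Δt = 3 h = 10800 s, V = ΣQ_DR · Δt = 142.2 × 10800 = 1.54 × 10^6 ft³.

V ≈ 1.54 × 10^6 ft³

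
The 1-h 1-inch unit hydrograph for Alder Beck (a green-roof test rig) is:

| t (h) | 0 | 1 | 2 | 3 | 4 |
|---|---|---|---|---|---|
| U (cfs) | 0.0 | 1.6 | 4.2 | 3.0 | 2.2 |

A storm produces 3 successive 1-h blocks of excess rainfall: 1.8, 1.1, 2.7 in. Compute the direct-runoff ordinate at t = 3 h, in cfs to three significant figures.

Q ≈ 14.3 cfs

By discrete convolution, Q_j = Σ (P_i / 1 in) · U_{j−i}.
At t = 3 h (j=3): Q = (1.8/1)·3.0 + (1.1/1)·4.2 + (2.7/1)·1.6 = 14.3 cfs.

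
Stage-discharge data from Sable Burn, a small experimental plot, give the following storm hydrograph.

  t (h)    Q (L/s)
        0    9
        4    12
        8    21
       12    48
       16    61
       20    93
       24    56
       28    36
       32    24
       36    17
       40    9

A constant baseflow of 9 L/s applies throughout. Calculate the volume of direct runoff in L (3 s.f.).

V ≈ 4.13 × 10^6 L

Direct-runoff ordinates (Q − Q_b): 0.0, 3.0, 12.0, 39.0, 52.0, 84.0, 47.0, 27.0, 15.0, 8.0, 0.0 L/s.
ΣQ_DR = 287.0 L/s.
With Δt = 4 h = 14400 s, V = ΣQ_DR · Δt = 287.0 × 14400 = 4.13 × 10^6 L.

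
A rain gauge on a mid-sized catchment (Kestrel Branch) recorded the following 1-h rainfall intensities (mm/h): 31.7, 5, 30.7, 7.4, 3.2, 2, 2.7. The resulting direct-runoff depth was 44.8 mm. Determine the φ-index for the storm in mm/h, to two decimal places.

Only the 2 blocks with intensity above φ contribute runoff: 31.7, 30.7 mm/h.
Σ(I−φ)·Δt = d  ⇒  (31.7+30.7 − 2φ)·1 = 44.8
φ = (62.40 − 44.8/1) / 2 = 8.80 mm/h.

φ ≈ 8.80 mm/h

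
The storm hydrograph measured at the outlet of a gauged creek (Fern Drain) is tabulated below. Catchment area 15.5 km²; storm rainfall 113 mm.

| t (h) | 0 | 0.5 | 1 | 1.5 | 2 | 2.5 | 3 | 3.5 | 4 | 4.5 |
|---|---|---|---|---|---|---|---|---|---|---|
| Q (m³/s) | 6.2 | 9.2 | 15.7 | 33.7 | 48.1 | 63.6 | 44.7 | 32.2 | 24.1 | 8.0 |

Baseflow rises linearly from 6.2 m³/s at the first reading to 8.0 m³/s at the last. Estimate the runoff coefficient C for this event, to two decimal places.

C ≈ 0.22

ΣQ_DR = 214.5 m³/s; V = ΣQ_DR·Δt = 3.861 × 10^5 m³.
Runoff depth d = V / A = 24.91 mm.
C = d / P = 24.91 / 113 = 0.22.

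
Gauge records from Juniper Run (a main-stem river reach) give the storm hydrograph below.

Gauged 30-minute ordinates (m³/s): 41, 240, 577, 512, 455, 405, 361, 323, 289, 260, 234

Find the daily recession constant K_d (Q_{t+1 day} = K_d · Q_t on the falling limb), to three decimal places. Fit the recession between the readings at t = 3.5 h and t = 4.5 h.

Between t = 3.5 h and t = 4.5 h the flow falls from 323 to 260 m³/s over 2×0.5 h = 1 h.
Per-interval ratio K = (260/323)^(1/2) = 0.8972; K_d = K^(24/0.5) = 0.005.

K_d ≈ 0.005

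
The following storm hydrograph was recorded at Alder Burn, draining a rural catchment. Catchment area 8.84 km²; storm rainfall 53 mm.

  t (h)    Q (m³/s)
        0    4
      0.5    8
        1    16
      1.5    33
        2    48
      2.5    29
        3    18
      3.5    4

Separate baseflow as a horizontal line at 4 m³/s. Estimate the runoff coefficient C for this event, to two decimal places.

ΣQ_DR = 128.0 m³/s; V = ΣQ_DR·Δt = 2.304 × 10^5 m³.
Runoff depth d = V / A = 26.06 mm.
C = d / P = 26.06 / 53 = 0.49.

C ≈ 0.49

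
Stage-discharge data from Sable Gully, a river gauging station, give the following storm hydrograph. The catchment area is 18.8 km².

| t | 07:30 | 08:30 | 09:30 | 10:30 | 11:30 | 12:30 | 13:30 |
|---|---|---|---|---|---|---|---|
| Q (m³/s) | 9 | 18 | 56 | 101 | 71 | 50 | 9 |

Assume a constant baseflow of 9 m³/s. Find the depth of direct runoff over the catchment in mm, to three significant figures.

Direct runoff: 0.0, 9.0, 47.0, 92.0, 62.0, 41.0, 0.0 m³/s; ΣQ_DR = 251.0 m³/s.
V = ΣQ_DR · Δt = 251.0 × 3600 s = 9.036 × 10^5 m³.
Over A = 18.8 km², depth = V / A = 48.1 mm.

d ≈ 48.1 mm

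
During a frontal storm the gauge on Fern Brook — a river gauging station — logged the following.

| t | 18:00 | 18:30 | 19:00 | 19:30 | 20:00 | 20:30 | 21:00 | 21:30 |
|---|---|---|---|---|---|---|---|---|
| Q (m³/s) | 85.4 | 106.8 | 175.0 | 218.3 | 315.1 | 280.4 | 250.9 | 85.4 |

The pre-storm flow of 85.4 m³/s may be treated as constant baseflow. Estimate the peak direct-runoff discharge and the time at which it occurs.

Subtracting baseflow gives direct-runoff ordinates: 0.0, 21.4, 89.6, 132.9, 229.7, 195.0, 165.5, 0.0 m³/s.
The maximum is 229.7 m³/s, occurring at the reading for t = 20:00.

Q_p = 229.7 m³/s at t = 20:00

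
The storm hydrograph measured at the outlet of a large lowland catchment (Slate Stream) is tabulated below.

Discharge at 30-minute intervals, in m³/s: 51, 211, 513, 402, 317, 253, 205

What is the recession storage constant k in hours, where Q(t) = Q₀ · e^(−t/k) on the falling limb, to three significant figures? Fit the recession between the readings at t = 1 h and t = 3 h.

k ≈ 2.18 h

On the falling limb, Q drops from 513 to 205 m³/s between t = 1 h and t = 3 h (Δt = 2 h).
k = −Δt / ln(Q₂/Q₁) = −2 / ln(205/513) = 2.18 h.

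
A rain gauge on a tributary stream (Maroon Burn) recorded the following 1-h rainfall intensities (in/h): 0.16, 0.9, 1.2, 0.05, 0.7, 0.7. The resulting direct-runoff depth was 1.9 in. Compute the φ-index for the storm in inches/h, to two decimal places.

Only the 4 blocks with intensity above φ contribute runoff: 0.9, 1.2, 0.7, 0.7 in/h.
Σ(I−φ)·Δt = d  ⇒  (0.9+1.2+0.7+0.7 − 4φ)·1 = 1.9
φ = (3.500 − 1.9/1) / 4 = 0.40 in/h.

φ ≈ 0.40 in/h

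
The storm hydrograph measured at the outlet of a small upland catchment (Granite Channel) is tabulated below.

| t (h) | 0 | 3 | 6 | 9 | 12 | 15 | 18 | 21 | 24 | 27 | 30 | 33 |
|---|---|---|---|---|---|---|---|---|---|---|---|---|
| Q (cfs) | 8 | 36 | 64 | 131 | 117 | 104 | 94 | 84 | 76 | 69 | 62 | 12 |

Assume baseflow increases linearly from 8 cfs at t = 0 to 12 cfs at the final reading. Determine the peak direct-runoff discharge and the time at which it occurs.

Q_p = 121.91 cfs at t = 9 h

Subtracting baseflow gives direct-runoff ordinates: 0.00, 27.64, 55.27, 121.91, 107.55, 94.18, 83.82, 73.45, 65.09, 57.73, 50.36, 0.00 cfs.
The maximum is 121.91 cfs, occurring at the reading for t = 9 h.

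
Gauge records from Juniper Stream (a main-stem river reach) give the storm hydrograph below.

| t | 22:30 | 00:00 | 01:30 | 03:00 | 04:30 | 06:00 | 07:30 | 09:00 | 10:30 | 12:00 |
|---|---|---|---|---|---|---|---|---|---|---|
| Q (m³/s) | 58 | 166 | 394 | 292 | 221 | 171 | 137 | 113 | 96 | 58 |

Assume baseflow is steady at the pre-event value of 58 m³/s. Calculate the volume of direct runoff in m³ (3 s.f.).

V ≈ 6.08 × 10^6 m³

Direct-runoff ordinates (Q − Q_b): 0.0, 108.0, 336.0, 234.0, 163.0, 113.0, 79.0, 55.0, 38.0, 0.0 m³/s.
ΣQ_DR = 1126 m³/s.
With Δt = 1.5 h = 5400 s, V = ΣQ_DR · Δt = 1126 × 5400 = 6.08 × 10^6 m³.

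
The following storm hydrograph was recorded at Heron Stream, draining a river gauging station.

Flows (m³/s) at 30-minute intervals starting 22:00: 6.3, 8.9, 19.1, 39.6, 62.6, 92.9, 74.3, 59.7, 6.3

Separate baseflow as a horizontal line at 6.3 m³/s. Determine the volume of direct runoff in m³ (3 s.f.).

Direct-runoff ordinates (Q − Q_b): 0.0, 2.6, 12.8, 33.3, 56.3, 86.6, 68.0, 53.4, 0.0 m³/s.
ΣQ_DR = 313.0 m³/s.
With Δt = 0.5 h = 1800 s, V = ΣQ_DR · Δt = 313.0 × 1800 = 5.63 × 10^5 m³.

V ≈ 5.63 × 10^5 m³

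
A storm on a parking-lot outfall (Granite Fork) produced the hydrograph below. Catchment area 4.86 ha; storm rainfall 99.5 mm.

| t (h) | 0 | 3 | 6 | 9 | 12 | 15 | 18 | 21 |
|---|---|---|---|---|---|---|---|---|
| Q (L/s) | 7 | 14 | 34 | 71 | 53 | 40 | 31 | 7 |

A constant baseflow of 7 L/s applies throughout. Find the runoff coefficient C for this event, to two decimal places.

C ≈ 0.45

ΣQ_DR = 201.0 L/s; V = ΣQ_DR·Δt = 2.171 × 10^6 L.
Runoff depth d = V / A = 44.67 mm.
C = d / P = 44.67 / 99.5 = 0.45.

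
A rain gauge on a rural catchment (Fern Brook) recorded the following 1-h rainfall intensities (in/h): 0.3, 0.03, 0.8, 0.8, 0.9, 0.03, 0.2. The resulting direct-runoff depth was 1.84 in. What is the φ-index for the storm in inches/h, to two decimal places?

φ ≈ 0.24 in/h

Only the 4 blocks with intensity above φ contribute runoff: 0.3, 0.8, 0.8, 0.9 in/h.
Σ(I−φ)·Δt = d  ⇒  (0.3+0.8+0.8+0.9 − 4φ)·1 = 1.84
φ = (2.800 − 1.84/1) / 4 = 0.24 in/h.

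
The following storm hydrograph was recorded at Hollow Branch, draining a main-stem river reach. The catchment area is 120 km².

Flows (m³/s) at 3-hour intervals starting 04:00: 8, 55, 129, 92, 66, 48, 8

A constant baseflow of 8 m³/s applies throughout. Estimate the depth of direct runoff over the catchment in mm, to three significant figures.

Direct runoff: 0.0, 47.0, 121.0, 84.0, 58.0, 40.0, 0.0 m³/s; ΣQ_DR = 350.0 m³/s.
V = ΣQ_DR · Δt = 350.0 × 10800 s = 3.780 × 10^6 m³.
Over A = 120 km², depth = V / A = 31.5 mm.

d ≈ 31.5 mm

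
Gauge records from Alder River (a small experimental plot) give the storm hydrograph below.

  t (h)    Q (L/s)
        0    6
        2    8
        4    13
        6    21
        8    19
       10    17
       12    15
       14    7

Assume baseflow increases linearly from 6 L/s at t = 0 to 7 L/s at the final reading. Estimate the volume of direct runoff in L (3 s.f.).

Direct-runoff ordinates (Q − Q_b): 0.00, 1.86, 6.71, 14.57, 12.43, 10.29, 8.14, 0.00 L/s.
ΣQ_DR = 54.00 L/s.
With Δt = 2 h = 7200 s, V = ΣQ_DR · Δt = 54.00 × 7200 = 3.89 × 10^5 L.

V ≈ 3.89 × 10^5 L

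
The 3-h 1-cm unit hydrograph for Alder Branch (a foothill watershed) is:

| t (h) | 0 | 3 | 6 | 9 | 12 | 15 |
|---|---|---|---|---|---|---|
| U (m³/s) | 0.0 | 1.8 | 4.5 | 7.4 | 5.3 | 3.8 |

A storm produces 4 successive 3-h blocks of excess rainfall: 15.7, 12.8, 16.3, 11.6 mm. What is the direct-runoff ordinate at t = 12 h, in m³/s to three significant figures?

By discrete convolution, Q_j = Σ (P_i / 10 mm) · U_{j−i}.
At t = 12 h (j=4): Q = (15.7/10)·5.3 + (12.8/10)·7.4 + (16.3/10)·4.5 + (11.6/10)·1.8 = 27.2 m³/s.

Q ≈ 27.2 m³/s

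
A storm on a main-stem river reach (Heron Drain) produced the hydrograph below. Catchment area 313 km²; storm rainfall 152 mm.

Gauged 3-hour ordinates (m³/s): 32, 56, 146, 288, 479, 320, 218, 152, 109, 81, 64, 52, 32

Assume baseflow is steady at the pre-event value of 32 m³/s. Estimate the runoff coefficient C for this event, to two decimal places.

ΣQ_DR = 1613 m³/s; V = ΣQ_DR·Δt = 1.742 × 10^7 m³.
Runoff depth d = V / A = 55.66 mm.
C = d / P = 55.66 / 152 = 0.37.

C ≈ 0.37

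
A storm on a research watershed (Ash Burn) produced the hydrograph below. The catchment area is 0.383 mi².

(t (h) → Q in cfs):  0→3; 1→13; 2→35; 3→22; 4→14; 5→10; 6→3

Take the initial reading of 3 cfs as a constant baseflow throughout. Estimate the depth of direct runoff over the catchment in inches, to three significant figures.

d ≈ 0.320 in

Direct runoff: 0.0, 10.0, 32.0, 19.0, 11.0, 7.0, 0.0 cfs; ΣQ_DR = 79.00 cfs.
V = ΣQ_DR · Δt = 79.00 × 3600 s = 2.844 × 10^5 ft³.
Over A = 0.383 mi², depth = V / A = 0.320 in.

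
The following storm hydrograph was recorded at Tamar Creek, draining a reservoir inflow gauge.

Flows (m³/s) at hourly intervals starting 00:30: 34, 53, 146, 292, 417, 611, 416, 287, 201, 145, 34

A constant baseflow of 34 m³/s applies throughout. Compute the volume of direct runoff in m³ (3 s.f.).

Direct-runoff ordinates (Q − Q_b): 0.0, 19.0, 112.0, 258.0, 383.0, 577.0, 382.0, 253.0, 167.0, 111.0, 0.0 m³/s.
ΣQ_DR = 2262 m³/s.
With Δt = 1 h = 3600 s, V = ΣQ_DR · Δt = 2262 × 3600 = 8.14 × 10^6 m³.

V ≈ 8.14 × 10^6 m³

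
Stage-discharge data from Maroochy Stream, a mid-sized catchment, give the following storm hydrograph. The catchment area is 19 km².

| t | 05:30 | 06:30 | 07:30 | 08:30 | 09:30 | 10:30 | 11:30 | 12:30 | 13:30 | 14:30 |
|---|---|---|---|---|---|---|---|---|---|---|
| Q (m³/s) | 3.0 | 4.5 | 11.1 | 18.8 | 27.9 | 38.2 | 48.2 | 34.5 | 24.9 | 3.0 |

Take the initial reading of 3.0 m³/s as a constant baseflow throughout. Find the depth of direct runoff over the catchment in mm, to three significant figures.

Direct runoff: 0.0, 1.5, 8.1, 15.8, 24.9, 35.2, 45.2, 31.5, 21.9, 0.0 m³/s; ΣQ_DR = 184.1 m³/s.
V = ΣQ_DR · Δt = 184.1 × 3600 s = 6.628 × 10^5 m³.
Over A = 19 km², depth = V / A = 34.9 mm.

d ≈ 34.9 mm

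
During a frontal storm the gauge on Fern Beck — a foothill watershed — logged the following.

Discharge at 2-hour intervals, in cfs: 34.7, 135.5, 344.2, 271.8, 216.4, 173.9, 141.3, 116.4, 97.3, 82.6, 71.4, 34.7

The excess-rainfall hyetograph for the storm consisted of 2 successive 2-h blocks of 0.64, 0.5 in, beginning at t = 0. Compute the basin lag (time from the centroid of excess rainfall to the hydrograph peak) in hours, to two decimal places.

t_L ≈ 2.12 h

Centroid of excess rainfall: t_c = Σ P_i·t̄_i / ΣP_i = 1.8772 h (block centres at 1, 3 h).
Hydrograph peak occurs at t = 4 h, so basin lag t_L = 4 − 1.8772 = 2.12 h.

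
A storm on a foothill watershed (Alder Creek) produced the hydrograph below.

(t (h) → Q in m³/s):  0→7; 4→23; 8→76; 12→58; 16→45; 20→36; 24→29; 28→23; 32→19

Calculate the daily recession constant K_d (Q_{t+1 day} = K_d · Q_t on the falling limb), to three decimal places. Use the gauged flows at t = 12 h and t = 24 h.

K_d ≈ 0.250

Between t = 12 h and t = 24 h the flow falls from 58 to 29 m³/s over 3×4 h = 12 h.
Per-interval ratio K = (29/58)^(1/3) = 0.7937; K_d = K^(24/4) = 0.250.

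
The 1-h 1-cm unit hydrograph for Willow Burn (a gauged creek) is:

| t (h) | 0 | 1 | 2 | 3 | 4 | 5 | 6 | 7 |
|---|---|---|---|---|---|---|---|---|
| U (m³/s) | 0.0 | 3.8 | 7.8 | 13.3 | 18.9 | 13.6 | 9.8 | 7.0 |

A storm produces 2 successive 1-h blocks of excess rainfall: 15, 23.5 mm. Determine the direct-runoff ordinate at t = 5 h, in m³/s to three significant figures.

Q ≈ 64.8 m³/s

By discrete convolution, Q_j = Σ (P_i / 10 mm) · U_{j−i}.
At t = 5 h (j=5): Q = (15/10)·13.6 + (23.5/10)·18.9 = 64.8 m³/s.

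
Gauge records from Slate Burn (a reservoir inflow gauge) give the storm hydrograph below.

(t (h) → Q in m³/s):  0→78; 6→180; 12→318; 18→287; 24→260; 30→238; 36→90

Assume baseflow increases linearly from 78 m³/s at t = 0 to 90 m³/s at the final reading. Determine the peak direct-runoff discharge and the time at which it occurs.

Subtracting baseflow gives direct-runoff ordinates: 0.00, 100.00, 236.00, 203.00, 174.00, 150.00, 0.00 m³/s.
The maximum is 236.00 m³/s, occurring at the reading for t = 12 h.

Q_p = 236.00 m³/s at t = 12 h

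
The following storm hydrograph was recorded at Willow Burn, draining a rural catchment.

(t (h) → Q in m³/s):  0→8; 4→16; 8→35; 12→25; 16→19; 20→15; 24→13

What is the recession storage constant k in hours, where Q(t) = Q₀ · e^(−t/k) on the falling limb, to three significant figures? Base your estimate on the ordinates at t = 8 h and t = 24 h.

k ≈ 16.2 h

On the falling limb, Q drops from 35 to 13 m³/s between t = 8 h and t = 24 h (Δt = 16 h).
k = −Δt / ln(Q₂/Q₁) = −16 / ln(13/35) = 16.2 h.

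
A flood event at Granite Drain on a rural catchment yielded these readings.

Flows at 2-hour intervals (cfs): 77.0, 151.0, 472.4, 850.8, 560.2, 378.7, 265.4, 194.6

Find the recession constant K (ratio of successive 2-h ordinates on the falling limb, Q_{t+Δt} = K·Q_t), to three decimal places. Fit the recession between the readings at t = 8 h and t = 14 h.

Using the recession-limb readings at t = 8 h and t = 14 h: Q falls from 560.2 to 194.6 cfs over 3 intervals.
K = (Q₂/Q₁)^(1/3) = (194.6/560.2)^(1/3) = 0.703.

K ≈ 0.703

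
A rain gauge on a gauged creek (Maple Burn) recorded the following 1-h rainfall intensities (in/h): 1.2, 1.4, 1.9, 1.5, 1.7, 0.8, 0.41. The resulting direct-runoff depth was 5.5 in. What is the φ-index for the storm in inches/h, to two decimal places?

φ ≈ 0.50 in/h

Only the 6 blocks with intensity above φ contribute runoff: 1.2, 1.4, 1.9, 1.5, 1.7, 0.8 in/h.
Σ(I−φ)·Δt = d  ⇒  (1.2+1.4+1.9+1.5+1.7+0.8 − 6φ)·1 = 5.5
φ = (8.500 − 5.5/1) / 6 = 0.50 in/h.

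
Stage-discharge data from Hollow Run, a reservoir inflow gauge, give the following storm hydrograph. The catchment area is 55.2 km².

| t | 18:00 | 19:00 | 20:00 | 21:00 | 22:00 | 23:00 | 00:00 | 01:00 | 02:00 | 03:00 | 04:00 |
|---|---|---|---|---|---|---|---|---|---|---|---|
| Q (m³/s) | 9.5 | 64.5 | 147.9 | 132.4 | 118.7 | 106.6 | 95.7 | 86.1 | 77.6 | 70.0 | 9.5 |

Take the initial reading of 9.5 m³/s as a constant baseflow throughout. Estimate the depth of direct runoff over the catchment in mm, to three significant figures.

d ≈ 53.1 mm

Direct runoff: 0.0, 55.0, 138.4, 122.9, 109.2, 97.1, 86.2, 76.6, 68.1, 60.5, 0.0 m³/s; ΣQ_DR = 814.0 m³/s.
V = ΣQ_DR · Δt = 814.0 × 3600 s = 2.930 × 10^6 m³.
Over A = 55.2 km², depth = V / A = 53.1 mm.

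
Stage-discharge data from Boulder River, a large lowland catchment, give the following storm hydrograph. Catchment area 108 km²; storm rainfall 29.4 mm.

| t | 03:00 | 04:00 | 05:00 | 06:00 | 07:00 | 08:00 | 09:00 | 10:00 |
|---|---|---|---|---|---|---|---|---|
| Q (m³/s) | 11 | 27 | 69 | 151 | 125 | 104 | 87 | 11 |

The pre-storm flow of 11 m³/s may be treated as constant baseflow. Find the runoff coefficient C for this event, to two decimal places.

ΣQ_DR = 497.0 m³/s; V = ΣQ_DR·Δt = 1.789 × 10^6 m³.
Runoff depth d = V / A = 16.57 mm.
C = d / P = 16.57 / 29.4 = 0.56.

C ≈ 0.56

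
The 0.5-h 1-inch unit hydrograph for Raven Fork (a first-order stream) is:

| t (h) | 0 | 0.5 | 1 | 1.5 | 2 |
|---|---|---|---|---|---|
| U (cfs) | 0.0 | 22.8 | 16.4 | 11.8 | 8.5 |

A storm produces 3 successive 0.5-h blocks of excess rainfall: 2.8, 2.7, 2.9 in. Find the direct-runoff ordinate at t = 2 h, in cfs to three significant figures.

Q ≈ 103 cfs

By discrete convolution, Q_j = Σ (P_i / 1 in) · U_{j−i}.
At t = 2 h (j=4): Q = (2.8/1)·8.5 + (2.7/1)·11.8 + (2.9/1)·16.4 = 103 cfs.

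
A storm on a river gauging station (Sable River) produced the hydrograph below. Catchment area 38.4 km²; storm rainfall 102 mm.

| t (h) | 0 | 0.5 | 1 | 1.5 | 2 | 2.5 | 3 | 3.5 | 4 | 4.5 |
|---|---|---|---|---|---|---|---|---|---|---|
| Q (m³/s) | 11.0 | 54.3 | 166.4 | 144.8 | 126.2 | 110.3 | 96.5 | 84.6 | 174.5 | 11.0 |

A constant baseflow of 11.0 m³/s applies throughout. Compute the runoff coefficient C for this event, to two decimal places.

C ≈ 0.40

ΣQ_DR = 869.6 m³/s; V = ΣQ_DR·Δt = 1.565 × 10^6 m³.
Runoff depth d = V / A = 40.76 mm.
C = d / P = 40.76 / 102 = 0.40.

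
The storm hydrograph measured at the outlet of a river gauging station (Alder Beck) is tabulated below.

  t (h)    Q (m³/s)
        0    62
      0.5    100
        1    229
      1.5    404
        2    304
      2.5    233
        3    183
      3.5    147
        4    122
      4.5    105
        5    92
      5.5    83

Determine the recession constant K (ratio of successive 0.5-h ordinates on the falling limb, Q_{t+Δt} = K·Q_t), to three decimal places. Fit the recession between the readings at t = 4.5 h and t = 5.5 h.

Using the recession-limb readings at t = 4.5 h and t = 5.5 h: Q falls from 105 to 83 m³/s over 2 intervals.
K = (Q₂/Q₁)^(1/2) = (83/105)^(1/2) = 0.889.

K ≈ 0.889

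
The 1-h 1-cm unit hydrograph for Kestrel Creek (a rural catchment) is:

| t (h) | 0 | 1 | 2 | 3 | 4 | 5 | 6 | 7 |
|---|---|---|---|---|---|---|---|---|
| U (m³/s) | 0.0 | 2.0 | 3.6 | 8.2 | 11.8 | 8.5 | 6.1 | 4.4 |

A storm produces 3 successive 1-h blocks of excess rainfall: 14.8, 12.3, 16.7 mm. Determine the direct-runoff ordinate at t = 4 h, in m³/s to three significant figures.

By discrete convolution, Q_j = Σ (P_i / 10 mm) · U_{j−i}.
At t = 4 h (j=4): Q = (14.8/10)·11.8 + (12.3/10)·8.2 + (16.7/10)·3.6 = 33.6 m³/s.

Q ≈ 33.6 m³/s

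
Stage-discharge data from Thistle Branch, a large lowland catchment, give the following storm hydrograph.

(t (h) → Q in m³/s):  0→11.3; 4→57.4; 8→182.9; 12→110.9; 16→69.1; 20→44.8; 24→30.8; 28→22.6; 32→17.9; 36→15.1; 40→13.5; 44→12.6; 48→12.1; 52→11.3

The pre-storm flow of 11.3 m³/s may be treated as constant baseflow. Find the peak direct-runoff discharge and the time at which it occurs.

Q_p = 171.6 m³/s at t = 8 h

Subtracting baseflow gives direct-runoff ordinates: 0.0, 46.1, 171.6, 99.6, 57.8, 33.5, 19.5, 11.3, 6.6, 3.8, 2.2, 1.3, 0.8, 0.0 m³/s.
The maximum is 171.6 m³/s, occurring at the reading for t = 8 h.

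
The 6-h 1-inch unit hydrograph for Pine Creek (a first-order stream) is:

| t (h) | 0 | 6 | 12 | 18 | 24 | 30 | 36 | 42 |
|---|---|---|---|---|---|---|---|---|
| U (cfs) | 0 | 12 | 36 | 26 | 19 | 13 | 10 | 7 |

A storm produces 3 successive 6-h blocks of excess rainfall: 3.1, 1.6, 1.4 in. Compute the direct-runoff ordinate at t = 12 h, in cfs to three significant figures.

By discrete convolution, Q_j = Σ (P_i / 1 in) · U_{j−i}.
At t = 12 h (j=2): Q = (3.1/1)·36 + (1.6/1)·12 + (1.4/1)·0 = 131 cfs.

Q ≈ 131 cfs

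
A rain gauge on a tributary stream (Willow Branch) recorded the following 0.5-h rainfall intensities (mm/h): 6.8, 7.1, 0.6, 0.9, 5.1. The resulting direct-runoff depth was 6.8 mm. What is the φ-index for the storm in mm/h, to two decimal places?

Only the 3 blocks with intensity above φ contribute runoff: 6.8, 7.1, 5.1 mm/h.
Σ(I−φ)·Δt = d  ⇒  (6.8+7.1+5.1 − 3φ)·0.5 = 6.8
φ = (19.00 − 6.8/0.5) / 3 = 1.80 mm/h.

φ ≈ 1.80 mm/h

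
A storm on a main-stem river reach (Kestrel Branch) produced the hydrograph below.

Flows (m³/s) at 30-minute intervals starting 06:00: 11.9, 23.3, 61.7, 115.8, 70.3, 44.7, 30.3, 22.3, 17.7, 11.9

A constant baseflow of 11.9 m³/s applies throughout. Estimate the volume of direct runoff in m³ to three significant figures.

V ≈ 5.24 × 10^5 m³

Direct-runoff ordinates (Q − Q_b): 0.0, 11.4, 49.8, 103.9, 58.4, 32.8, 18.4, 10.4, 5.8, 0.0 m³/s.
ΣQ_DR = 290.9 m³/s.
With Δt = 0.5 h = 1800 s, V = ΣQ_DR · Δt = 290.9 × 1800 = 5.24 × 10^5 m³.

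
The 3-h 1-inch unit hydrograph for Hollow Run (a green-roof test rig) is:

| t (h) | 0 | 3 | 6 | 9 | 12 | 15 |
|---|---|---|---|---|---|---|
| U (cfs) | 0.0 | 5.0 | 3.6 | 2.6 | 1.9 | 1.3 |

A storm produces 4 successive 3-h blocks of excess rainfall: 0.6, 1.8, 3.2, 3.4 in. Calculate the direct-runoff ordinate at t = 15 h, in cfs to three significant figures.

Q ≈ 24.8 cfs

By discrete convolution, Q_j = Σ (P_i / 1 in) · U_{j−i}.
At t = 15 h (j=5): Q = (0.6/1)·1.3 + (1.8/1)·1.9 + (3.2/1)·2.6 + (3.4/1)·3.6 = 24.8 cfs.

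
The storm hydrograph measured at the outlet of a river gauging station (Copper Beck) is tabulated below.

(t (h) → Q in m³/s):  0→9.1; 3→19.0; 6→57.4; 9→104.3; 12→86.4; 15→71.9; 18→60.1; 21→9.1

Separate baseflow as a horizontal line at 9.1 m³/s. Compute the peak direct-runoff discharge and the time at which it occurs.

Q_p = 95.2 m³/s at t = 9 h

Subtracting baseflow gives direct-runoff ordinates: 0.0, 9.9, 48.3, 95.2, 77.3, 62.8, 51.0, 0.0 m³/s.
The maximum is 95.2 m³/s, occurring at the reading for t = 9 h.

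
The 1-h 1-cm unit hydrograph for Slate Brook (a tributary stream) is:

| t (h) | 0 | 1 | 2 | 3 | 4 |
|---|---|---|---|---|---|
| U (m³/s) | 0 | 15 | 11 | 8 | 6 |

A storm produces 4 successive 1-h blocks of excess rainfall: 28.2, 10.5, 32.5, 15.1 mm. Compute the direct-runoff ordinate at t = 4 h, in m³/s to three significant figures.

By discrete convolution, Q_j = Σ (P_i / 10 mm) · U_{j−i}.
At t = 4 h (j=4): Q = (28.2/10)·6 + (10.5/10)·8 + (32.5/10)·11 + (15.1/10)·15 = 83.7 m³/s.

Q ≈ 83.7 m³/s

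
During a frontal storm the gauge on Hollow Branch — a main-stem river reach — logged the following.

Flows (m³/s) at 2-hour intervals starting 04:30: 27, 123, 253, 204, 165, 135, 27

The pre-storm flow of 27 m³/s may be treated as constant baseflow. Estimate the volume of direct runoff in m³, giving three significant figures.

Direct-runoff ordinates (Q − Q_b): 0.0, 96.0, 226.0, 177.0, 138.0, 108.0, 0.0 m³/s.
ΣQ_DR = 745.0 m³/s.
With Δt = 2 h = 7200 s, V = ΣQ_DR · Δt = 745.0 × 7200 = 5.36 × 10^6 m³.

V ≈ 5.36 × 10^6 m³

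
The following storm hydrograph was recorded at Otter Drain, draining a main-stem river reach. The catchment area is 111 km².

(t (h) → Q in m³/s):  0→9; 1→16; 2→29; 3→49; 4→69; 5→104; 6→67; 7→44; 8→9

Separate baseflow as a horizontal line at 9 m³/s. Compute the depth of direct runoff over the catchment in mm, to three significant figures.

Direct runoff: 0.0, 7.0, 20.0, 40.0, 60.0, 95.0, 58.0, 35.0, 0.0 m³/s; ΣQ_DR = 315.0 m³/s.
V = ΣQ_DR · Δt = 315.0 × 3600 s = 1.134 × 10^6 m³.
Over A = 111 km², depth = V / A = 10.2 mm.

d ≈ 10.2 mm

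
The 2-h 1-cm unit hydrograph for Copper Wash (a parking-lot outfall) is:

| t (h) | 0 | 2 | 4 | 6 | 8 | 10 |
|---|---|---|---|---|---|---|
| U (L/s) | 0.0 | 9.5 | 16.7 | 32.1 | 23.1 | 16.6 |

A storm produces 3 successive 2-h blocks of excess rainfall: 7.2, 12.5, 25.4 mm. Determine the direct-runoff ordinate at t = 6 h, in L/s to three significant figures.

By discrete convolution, Q_j = Σ (P_i / 10 mm) · U_{j−i}.
At t = 6 h (j=3): Q = (7.2/10)·32.1 + (12.5/10)·16.7 + (25.4/10)·9.5 = 68.1 L/s.

Q ≈ 68.1 L/s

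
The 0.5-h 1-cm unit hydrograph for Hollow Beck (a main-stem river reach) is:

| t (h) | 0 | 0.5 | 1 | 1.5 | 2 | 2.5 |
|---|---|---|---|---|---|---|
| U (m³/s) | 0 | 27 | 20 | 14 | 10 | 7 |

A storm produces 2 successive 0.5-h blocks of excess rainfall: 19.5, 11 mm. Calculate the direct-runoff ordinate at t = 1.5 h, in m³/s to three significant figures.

Q ≈ 49.3 m³/s

By discrete convolution, Q_j = Σ (P_i / 10 mm) · U_{j−i}.
At t = 1.5 h (j=3): Q = (19.5/10)·14 + (11/10)·20 = 49.3 m³/s.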